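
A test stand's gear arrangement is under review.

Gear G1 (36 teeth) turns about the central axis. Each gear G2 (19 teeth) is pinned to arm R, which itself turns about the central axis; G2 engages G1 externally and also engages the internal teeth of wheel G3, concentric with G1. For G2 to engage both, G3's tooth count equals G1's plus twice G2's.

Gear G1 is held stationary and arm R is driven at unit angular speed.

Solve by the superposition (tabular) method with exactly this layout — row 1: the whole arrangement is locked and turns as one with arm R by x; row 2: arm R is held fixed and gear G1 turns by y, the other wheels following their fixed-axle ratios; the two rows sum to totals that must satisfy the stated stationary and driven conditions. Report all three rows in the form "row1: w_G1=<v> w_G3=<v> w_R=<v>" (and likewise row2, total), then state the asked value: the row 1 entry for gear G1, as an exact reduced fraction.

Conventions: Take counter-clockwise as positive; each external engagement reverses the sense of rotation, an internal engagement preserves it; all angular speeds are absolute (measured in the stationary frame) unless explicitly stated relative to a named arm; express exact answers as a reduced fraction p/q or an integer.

class = planetary set [G3 = 36+2·19 = 74; Willis about the carrier]
superposition row 1 [locked train]: every member turns x
row 2: sun turns y, ring = −(36/74)·y, arm 0
boundary: total ω_sun = x + y = 0 and total ω_arm = x = 1  ⇒  y = -1, x = 1
row 2 ring = −(36/74)·(-1) = 18/37
totals (row 1 + row 2): sun 1 + (-1) = 0, ring 1 + 18/37 = 55/37, arm 1 + 0 = 1
asked cell (row1, sun) = 1

row1: w_G1=1 w_G3=1 w_R=1
row2: w_G1=-1 w_G3=18/37 w_R=0
total: w_G1=0 w_G3=55/37 w_R=1
asked value: 1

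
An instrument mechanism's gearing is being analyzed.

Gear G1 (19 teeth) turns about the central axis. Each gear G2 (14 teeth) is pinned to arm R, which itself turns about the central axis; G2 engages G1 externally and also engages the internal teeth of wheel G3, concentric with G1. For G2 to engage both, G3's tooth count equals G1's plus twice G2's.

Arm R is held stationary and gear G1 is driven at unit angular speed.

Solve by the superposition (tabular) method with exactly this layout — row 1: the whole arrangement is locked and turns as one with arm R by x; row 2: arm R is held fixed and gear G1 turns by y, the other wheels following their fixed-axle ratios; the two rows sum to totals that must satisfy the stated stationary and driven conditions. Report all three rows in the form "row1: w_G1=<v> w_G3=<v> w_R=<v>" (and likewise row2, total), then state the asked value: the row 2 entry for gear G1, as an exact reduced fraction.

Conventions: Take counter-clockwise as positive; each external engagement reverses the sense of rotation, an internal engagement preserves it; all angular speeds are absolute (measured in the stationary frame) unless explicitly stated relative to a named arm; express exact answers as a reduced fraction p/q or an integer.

class = planetary set [G3 = 19+2·14 = 47; Willis about the carrier]
row 1: whole set turns with the arm by x
row 2 — arm fixed, fixed-axis ratios: sun y, ring −(19/47)·y, arm 0
boundary: total ω_arm = x = 0 and total ω_sun = x + y = 1  ⇒  y = 1, x = 0
row 2 ring = −(19/47)·1 = -19/47
totals (row 1 + row 2): sun 0 + 1 = 1, ring 0 + (-19/47) = -19/47, arm 0 + 0 = 0
asked cell (row2, sun) = 1

row1: w_G1=0 w_G3=0 w_R=0
row2: w_G1=1 w_G3=-19/47 w_R=0
total: w_G1=1 w_G3=-19/47 w_R=0
asked value: 1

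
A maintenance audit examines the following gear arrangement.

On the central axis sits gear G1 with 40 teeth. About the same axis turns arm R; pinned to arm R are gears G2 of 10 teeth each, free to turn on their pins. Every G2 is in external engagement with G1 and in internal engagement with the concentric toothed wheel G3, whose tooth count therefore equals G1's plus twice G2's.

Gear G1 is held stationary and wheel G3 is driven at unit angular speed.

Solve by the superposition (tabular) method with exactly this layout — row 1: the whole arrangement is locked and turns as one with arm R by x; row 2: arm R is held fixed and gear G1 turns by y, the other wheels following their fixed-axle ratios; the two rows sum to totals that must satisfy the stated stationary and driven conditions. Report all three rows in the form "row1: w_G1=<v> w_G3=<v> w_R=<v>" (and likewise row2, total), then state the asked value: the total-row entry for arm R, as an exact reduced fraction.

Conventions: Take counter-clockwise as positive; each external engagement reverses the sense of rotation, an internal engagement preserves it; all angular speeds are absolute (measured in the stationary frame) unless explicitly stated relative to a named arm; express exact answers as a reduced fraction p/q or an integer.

class = planetary set [G3 = 40+2·10 = 60; Willis about the carrier]
superposition row 1 [locked train]: every member turns x
row 2 — arm fixed, fixed-axis ratios: sun y, ring −(40/60)·y, arm 0
boundary: total ω_sun = x + y = 0 and total ω_ring = x − (40/60)·y = 1  ⇒  y = -3/5, x = 3/5
row 2 ring = −(40/60)·(-3/5) = 2/5
totals (row 1 + row 2): sun 3/5 + (-3/5) = 0, ring 3/5 + 2/5 = 1, arm 3/5 + 0 = 3/5
asked cell (total, arm) = 3/5

row1: w_G1=3/5 w_G3=3/5 w_R=3/5
row2: w_G1=-3/5 w_G3=2/5 w_R=0
total: w_G1=0 w_G3=1 w_R=3/5
asked value: 3/5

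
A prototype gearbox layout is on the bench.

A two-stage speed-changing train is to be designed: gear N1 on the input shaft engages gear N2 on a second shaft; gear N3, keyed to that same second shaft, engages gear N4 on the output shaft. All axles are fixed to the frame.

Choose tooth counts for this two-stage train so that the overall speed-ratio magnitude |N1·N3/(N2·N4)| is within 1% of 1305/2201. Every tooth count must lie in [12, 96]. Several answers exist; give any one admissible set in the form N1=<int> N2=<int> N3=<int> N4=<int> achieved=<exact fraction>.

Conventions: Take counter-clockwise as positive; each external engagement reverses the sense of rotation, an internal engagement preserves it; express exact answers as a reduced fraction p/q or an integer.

N1=15 N2=31 N3=87 N4=71 achieved=1305/2201

design class (target 1305/2201): fixed-axis compound train
target = 1305/2201 in lowest terms: an exact hit needs N1·N3 = k·1305 and N2·N4 = k·2201 for one integer k, every count in [12, 96]; additionally prefer no 1:1 stage (N1 ≠ N2, N3 ≠ N4)
k = 1: N1·N3 = 1305 = 15·87, N2·N4 = 2201 = 31·71
achieved = 15·87/(31·71) = 1305/2201; |achieved − target| = 0 ≤ 261/44020 ✓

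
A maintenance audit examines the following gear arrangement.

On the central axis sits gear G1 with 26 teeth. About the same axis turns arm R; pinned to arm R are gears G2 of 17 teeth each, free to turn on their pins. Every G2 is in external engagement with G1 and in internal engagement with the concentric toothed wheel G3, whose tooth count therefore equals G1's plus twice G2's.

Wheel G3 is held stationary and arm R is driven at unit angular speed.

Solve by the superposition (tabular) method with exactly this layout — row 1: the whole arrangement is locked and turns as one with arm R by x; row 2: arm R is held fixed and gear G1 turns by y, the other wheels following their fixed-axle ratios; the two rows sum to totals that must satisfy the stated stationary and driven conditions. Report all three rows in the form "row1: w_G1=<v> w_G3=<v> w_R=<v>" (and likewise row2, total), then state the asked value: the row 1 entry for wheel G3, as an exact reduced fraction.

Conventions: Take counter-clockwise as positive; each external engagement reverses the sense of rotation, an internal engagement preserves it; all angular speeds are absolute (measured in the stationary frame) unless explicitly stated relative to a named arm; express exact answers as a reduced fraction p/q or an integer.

row1: w_G1=1 w_G3=1 w_R=1
row2: w_G1=30/13 w_G3=-1 w_R=0
total: w_G1=43/13 w_G3=0 w_R=1
asked value: 1

class = planetary set [G3 = 26+2·17 = 60; Willis about the carrier]
row 1 (train locked, turned with arm): all members turn x
superposition row 2 [arm held]: sun y, ring −(26/60)·y, arm 0
boundary: total ω_ring = x − (26/60)·y = 0 and total ω_arm = x = 1  ⇒  y = 30/13, x = 1
row 2 ring = −(26/60)·30/13 = -1
totals (row 1 + row 2): sun 1 + 30/13 = 43/13, ring 1 + (-1) = 0, arm 1 + 0 = 1
asked cell (row1, ring) = 1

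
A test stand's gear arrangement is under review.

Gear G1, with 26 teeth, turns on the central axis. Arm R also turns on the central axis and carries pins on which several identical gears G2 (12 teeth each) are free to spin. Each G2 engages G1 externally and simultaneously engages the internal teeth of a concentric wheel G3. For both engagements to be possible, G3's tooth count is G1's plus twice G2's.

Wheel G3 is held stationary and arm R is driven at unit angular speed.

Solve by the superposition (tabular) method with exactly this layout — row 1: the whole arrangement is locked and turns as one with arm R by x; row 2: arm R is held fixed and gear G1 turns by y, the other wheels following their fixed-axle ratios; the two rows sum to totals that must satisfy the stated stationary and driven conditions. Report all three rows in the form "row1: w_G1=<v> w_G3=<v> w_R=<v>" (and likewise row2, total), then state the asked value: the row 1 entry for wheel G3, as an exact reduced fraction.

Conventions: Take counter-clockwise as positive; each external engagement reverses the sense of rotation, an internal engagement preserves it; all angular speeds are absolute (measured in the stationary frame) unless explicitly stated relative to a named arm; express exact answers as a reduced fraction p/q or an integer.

planetary set (26T centre, 12T on arm, 50T internal) — Willis relation
row 1 — lock + rotate with arm: ω_sun = ω_ring = ω_arm = x
row 2 (arm held, sun turns y): ω_ring = −(26/50)·y, ω_arm = 0
boundary: total ω_ring = x − (26/50)·y = 0 and total ω_arm = x = 1  ⇒  y = 25/13, x = 1
row 2 ring = −(26/50)·25/13 = -1
totals (row 1 + row 2): sun 1 + 25/13 = 38/13, ring 1 + (-1) = 0, arm 1 + 0 = 1
asked cell (row1, ring) = 1

row1: w_G1=1 w_G3=1 w_R=1
row2: w_G1=25/13 w_G3=-1 w_R=0
total: w_G1=38/13 w_G3=0 w_R=1
asked value: 1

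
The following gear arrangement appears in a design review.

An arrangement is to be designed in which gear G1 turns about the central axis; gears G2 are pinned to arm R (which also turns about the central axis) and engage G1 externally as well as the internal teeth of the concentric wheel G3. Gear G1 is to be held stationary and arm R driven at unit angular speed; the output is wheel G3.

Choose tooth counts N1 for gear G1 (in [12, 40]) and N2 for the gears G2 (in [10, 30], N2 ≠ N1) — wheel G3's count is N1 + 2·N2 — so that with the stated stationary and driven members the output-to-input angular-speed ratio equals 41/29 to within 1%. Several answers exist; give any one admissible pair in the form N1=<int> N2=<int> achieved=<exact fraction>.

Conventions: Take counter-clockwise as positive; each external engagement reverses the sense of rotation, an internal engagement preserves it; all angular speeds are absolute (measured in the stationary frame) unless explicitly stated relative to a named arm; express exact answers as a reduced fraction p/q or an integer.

class = planetary set [ratio 41/29 wanted; Willis about the carrier]
Willis with ω_sun = 0: ω_ring/ω_arm = (N1+N3)/N3; set equal to 41/29  ⇒  N3/N1 = 1/(41/29 − 1) = 29/12
N3 = N1 + 2·N2  ⇒  N2/N1 = (N3/N1 − 1)/2 = (29/12 − 1)/2 = 17/24
smallest multiple with N1 ≥ 12 and N2 ≥ 10: k = 1  ⇒  N1 = 1·24 = 24, N2 = 1·17 = 17 (N1 ≤ 40, N2 ≤ 30, N2 ≠ N1 ✓), N3 = 24 + 2·17 = 58
check: (N1+N3)/N3 with N1 = 24, N3 = 58 gives 41/29; |achieved − target| = 0 ≤ 41/2900 ✓

N1=24 N2=17 achieved=41/29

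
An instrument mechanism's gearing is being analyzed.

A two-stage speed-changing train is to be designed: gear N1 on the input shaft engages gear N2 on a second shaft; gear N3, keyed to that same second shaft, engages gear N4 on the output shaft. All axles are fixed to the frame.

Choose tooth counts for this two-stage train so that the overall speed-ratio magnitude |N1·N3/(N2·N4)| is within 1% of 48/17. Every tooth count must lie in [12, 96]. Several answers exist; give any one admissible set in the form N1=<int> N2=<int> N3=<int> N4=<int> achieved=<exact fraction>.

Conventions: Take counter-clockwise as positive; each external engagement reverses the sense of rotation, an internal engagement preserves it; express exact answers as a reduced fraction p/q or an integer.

design class (target 48/17): fixed-axis compound train
target = 48/17 in lowest terms: an exact hit needs N1·N3 = k·48 and N2·N4 = k·17 for one integer k, every count in [12, 96]; additionally prefer no 1:1 stage (N1 ≠ N2, N3 ≠ N4)
k = 1…11: no 1:1-free in-range split of k·48 and k·17 into factor pairs; take k = 12
k = 12: N1·N3 = 576 = 12·48, N2·N4 = 204 = 17·12
achieved = 12·48/(17·12) = 48/17; |achieved − target| = 0 ≤ 12/425 ✓

N1=12 N2=17 N3=48 N4=12 achieved=48/17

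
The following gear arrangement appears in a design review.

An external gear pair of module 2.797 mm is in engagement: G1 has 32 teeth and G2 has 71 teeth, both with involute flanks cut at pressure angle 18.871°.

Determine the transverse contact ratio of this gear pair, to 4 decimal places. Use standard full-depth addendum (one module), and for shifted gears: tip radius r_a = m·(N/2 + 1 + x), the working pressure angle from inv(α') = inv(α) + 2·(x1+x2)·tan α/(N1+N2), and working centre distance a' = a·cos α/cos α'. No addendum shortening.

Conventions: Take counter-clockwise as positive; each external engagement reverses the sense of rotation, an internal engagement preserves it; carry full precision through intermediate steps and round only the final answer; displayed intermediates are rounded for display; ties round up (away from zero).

1.8003

single-mesh involute tooth geometry (32T engaging 71T at module 2.797)
base radii: r_b1 = 42.346544, r_b2 = 93.956394
tip radii: r_a1 = 47.549000, r_a2 = 102.090500
no profile shift: α' = α, a' = a
action lengths: √(r_a1²−r_b1²) = 21.625856, √(r_a2²−r_b2²) = 39.933273
base pitch p_b = π·m·cos α = 8.314724
CR = (21.625856 + 39.933273 − 144.045500·sin 18.87100°)/8.314724 = 1.800332
contact ratio ≈ 1.8003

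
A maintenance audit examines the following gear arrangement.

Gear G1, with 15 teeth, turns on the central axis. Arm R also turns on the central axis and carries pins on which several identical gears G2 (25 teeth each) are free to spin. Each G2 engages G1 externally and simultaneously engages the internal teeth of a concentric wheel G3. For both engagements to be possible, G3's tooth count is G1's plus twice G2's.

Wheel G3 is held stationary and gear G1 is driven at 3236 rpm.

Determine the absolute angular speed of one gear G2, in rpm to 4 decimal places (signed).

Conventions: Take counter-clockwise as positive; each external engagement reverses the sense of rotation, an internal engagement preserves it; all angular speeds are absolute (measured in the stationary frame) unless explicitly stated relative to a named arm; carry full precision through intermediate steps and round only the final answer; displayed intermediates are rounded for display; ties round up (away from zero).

-970.8000 rpm

planetary set (15T centre, 25T on arm, 65T internal) — Willis relation
normalise by the input: solve with ω_sun = 1, then scale by 3236 rpm
ring teeth: 15 + 2·25 = 65
15(ω_sun−ω_arm) = −65(ω_ring−ω_arm),  ω_ring = 0, ω_sun = 1
15(1−ω_arm) = −65(0−ω_arm)  ⇒  80·ω_arm = 15  ⇒  ω_arm = 3/16
sun–planet mesh: 15·(1−3/16) = −25·(ω_p−ω_arm)  ⇒  ω_p−ω_arm = -39/80
ω_p = 3/16 − 39/80 = -3/10
scale: ω_p = -3/10 × 3236 rpm = -970.8000 rpm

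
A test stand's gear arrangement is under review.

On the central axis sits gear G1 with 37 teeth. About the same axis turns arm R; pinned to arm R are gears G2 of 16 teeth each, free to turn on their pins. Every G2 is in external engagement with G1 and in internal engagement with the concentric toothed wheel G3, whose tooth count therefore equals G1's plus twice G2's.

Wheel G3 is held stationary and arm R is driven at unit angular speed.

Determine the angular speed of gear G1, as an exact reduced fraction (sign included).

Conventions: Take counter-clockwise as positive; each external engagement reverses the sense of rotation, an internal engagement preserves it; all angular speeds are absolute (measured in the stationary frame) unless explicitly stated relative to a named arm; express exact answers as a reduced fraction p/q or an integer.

106/37

recognized (axles ride arm R): planetary set, 37/16/69 teeth
ring teeth: 37 + 2·16 = 69
37(ω_sun−ω_arm) = −69(ω_ring−ω_arm),  ω_ring = 0, ω_arm = 1
ω_sun = 1 − (69/37)(0−1) = 106/37
exact speed ratio = 106/37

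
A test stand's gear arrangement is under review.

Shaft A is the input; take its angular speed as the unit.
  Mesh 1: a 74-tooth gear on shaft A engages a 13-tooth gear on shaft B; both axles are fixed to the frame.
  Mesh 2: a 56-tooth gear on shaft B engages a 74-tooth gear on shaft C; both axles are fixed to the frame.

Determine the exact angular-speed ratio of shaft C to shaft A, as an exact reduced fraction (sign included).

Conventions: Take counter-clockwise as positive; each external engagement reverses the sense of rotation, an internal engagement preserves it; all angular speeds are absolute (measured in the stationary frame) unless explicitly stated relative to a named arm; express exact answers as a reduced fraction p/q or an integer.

class = fixed-axis compound train [2 meshes; 2 ratios multiply, 2 sense flips]
mesh 1 [74T→13T]: running ratio 74/13, sense −
mesh 2 [56T→74T]: running ratio 56/13, sense +
ω_out/ω_in = 56/13

56/13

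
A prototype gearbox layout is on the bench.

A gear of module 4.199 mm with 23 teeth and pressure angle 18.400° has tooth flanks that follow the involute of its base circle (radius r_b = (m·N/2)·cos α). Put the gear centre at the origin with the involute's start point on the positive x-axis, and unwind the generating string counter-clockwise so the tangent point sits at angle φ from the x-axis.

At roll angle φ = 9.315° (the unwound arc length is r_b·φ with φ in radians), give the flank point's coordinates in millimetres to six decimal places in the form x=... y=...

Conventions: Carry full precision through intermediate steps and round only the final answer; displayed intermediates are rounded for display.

topology: single-mesh involute geometry — m = 4.199, N = 23
pitch radius r_p = m·N/2 = 4.199·23/2 = 48.288500
base radius r_b = r_p·cos α = 48.288500·cos 18.400° = 45.819799
roll angle φ = 9.315° = 0.16257742 rad
x = r_b·(cos φ + φ·sin φ) = 46.421345
y = r_b·(sin φ − φ·cos φ) = 0.065458

x=46.421345 y=0.065458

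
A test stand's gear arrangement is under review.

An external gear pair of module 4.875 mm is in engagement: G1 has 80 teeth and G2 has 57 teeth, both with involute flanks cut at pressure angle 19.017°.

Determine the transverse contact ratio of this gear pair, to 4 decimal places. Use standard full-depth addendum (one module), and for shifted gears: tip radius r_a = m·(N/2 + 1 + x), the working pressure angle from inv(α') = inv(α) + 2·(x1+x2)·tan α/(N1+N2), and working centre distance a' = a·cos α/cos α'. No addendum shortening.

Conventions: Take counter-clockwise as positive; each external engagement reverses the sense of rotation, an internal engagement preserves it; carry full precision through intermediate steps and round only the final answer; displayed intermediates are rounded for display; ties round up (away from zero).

class = single-mesh tooth geometry [involute pair 80T × 57T, m = 4.875]
base radii: r_b1 = 184.357278, r_b2 = 131.354560
tip radii: r_a1 = 199.875000, r_a2 = 143.812500
no profile shift: α' = α, a' = a
action lengths: √(r_a1²−r_b1²) = 77.216642, √(r_a2²−r_b2²) = 58.549250
base pitch p_b = π·m·cos α = 14.479387
CR = (77.216642 + 58.549250 − 333.937500·sin 19.01700°)/14.479387 = 1.861460
contact ratio ≈ 1.8615

1.8615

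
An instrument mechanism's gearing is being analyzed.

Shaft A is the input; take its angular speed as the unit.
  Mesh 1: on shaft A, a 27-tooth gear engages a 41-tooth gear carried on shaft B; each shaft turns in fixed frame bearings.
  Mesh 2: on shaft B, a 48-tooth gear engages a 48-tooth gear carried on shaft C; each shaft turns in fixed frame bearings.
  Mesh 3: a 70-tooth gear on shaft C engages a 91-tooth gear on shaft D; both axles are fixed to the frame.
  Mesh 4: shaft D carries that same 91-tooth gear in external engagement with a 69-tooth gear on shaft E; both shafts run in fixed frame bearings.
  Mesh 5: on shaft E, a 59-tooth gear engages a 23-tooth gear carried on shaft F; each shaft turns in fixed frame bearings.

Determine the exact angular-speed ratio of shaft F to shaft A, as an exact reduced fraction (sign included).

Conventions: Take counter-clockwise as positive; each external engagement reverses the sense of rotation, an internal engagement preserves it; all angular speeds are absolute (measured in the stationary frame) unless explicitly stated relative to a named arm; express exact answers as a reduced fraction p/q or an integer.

class = fixed-axis compound train [5 meshes; 5 ratios multiply, 5 sense flips]
mesh 1 [27T→41T]: running ratio 27/41, sense −
mesh 2 [48T→48T]: running ratio 27/41, sense +
mesh 3 [70T→91T]: running ratio 270/533, sense −
mesh 4 [91T→69T]: running ratio 630/943, sense +
mesh 5 [59T→23T]: running ratio 37170/21689, sense −
ω_out/ω_in = -37170/21689

-37170/21689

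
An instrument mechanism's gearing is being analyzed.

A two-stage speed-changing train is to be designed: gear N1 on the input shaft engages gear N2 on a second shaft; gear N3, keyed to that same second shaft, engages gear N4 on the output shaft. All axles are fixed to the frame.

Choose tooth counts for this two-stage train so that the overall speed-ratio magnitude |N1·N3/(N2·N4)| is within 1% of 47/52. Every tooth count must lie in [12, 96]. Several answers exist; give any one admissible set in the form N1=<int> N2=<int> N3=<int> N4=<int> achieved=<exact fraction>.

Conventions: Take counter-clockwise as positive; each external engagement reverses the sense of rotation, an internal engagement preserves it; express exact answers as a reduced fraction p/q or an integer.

N1=12 N2=52 N3=47 N4=12 achieved=47/52

class = fixed-axis compound train [2-stage, 47/52 wanted]
target = 47/52 in lowest terms: an exact hit needs N1·N3 = k·47 and N2·N4 = k·52 for one integer k, every count in [12, 96]; additionally prefer no 1:1 stage (N1 ≠ N2, N3 ≠ N4)
k = 1…11: no 1:1-free in-range split of k·47 and k·52 into factor pairs; take k = 12
k = 12: N1·N3 = 564 = 12·47, N2·N4 = 624 = 52·12
achieved = 12·47/(52·12) = 47/52; |achieved − target| = 0 ≤ 47/5200 ✓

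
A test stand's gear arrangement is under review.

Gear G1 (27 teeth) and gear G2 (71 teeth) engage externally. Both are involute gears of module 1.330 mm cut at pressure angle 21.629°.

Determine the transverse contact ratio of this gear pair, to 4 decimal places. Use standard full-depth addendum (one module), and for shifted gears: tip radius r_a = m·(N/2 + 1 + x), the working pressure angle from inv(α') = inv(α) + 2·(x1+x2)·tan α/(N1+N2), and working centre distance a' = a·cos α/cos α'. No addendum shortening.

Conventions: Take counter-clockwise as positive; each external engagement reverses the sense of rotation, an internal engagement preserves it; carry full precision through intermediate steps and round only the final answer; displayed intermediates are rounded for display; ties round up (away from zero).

1.6429

topology: single-mesh involute geometry — m = 1.330, 27T/71T pair
base radii: r_b1 = 16.690789, r_b2 = 43.890594
tip radii: r_a1 = 19.285000, r_a2 = 48.545000
no profile shift: α' = α, a' = a
action lengths: √(r_a1²−r_b1²) = 9.660682, √(r_a2²−r_b2²) = 20.742054
base pitch p_b = π·m·cos α = 3.884123
CR = (9.660682 + 20.742054 − 65.170000·sin 21.62900°)/3.884123 = 1.642943
contact ratio ≈ 1.6429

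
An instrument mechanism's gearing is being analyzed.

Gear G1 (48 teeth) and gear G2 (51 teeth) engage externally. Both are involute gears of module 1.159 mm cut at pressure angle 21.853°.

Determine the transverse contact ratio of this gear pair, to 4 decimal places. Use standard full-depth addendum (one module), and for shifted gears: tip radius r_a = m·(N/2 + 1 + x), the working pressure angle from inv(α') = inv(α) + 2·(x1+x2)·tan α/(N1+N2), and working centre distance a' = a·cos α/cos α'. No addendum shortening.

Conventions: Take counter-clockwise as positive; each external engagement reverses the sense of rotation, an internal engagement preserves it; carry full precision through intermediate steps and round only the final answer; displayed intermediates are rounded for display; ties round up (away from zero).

1.6614

single-mesh involute tooth geometry (48T engaging 51T at module 1.159)
base radii: r_b1 = 25.817195, r_b2 = 27.430770
tip radii: r_a1 = 28.975000, r_a2 = 30.713500
no profile shift: α' = α, a' = a
action lengths: √(r_a1²−r_b1²) = 13.153823, √(r_a2²−r_b2²) = 13.815641
base pitch p_b = π·m·cos α = 3.379463
CR = (13.153823 + 13.815641 − 57.370500·sin 21.85300°)/3.379463 = 1.661400
contact ratio ≈ 1.6614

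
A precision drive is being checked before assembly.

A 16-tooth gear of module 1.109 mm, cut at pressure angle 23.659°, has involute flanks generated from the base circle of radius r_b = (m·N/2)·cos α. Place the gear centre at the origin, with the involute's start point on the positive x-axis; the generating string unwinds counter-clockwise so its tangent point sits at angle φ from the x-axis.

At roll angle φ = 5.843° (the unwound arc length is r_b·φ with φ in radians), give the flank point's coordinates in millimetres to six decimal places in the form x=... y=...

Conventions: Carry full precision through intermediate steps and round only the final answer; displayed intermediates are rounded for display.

topology: single-mesh involute geometry — m = 1.109, N = 16
pitch radius r_p = m·N/2 = 1.109·16/2 = 8.872000
base radius r_b = r_p·cos α = 8.872000·cos 23.659° = 8.126308
roll angle φ = 5.843° = 0.10197959 rad
x = r_b·(cos φ + φ·sin φ) = 8.168455
y = r_b·(sin φ − φ·cos φ) = 0.002870

x=8.168455 y=0.002870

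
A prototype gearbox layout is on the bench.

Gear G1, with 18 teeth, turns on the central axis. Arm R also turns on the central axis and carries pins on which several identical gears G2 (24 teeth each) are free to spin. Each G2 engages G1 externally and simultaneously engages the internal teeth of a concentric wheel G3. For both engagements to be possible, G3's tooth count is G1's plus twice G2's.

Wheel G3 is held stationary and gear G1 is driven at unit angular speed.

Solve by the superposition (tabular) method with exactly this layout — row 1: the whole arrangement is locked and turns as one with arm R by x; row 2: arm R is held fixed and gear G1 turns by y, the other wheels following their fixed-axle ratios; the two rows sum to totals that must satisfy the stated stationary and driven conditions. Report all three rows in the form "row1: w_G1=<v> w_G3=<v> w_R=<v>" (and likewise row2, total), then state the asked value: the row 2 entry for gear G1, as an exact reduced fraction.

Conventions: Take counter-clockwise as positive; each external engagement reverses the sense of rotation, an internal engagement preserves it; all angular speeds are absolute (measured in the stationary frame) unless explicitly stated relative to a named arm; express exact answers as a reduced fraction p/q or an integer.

row1: w_G1=3/14 w_G3=3/14 w_R=3/14
row2: w_G1=11/14 w_G3=-3/14 w_R=0
total: w_G1=1 w_G3=0 w_R=3/14
asked value: 11/14

topology: planetary set — G1 18T / G2 24T / G3 66T, arm = carrier (Willis)
row 1 (train locked, turned with arm): all members turn x
superposition row 2 [arm held]: sun y, ring −(18/66)·y, arm 0
boundary: total ω_ring = x − (18/66)·y = 0 and total ω_sun = x + y = 1  ⇒  y = 11/14, x = 3/14
row 2 ring = −(18/66)·11/14 = -3/14
totals (row 1 + row 2): sun 3/14 + 11/14 = 1, ring 3/14 + (-3/14) = 0, arm 3/14 + 0 = 3/14
asked cell (row2, sun) = 11/14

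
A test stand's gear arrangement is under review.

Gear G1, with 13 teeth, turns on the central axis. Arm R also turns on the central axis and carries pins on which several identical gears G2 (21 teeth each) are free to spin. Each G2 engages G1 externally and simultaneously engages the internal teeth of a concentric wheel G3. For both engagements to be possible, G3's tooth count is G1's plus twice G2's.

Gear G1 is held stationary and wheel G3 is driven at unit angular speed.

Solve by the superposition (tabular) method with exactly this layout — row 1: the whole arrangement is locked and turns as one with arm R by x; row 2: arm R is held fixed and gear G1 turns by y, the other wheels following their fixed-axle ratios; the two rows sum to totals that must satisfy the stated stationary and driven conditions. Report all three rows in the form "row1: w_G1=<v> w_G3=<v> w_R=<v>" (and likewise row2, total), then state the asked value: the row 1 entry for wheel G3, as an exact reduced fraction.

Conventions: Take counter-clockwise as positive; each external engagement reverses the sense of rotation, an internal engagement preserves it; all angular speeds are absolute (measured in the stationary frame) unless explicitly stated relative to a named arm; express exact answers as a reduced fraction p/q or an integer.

class = planetary set [G3 = 13+2·21 = 55; Willis about the carrier]
row 1 (train locked, turned with arm): all members turn x
superposition row 2 [arm held]: sun y, ring −(13/55)·y, arm 0
boundary: total ω_sun = x + y = 0 and total ω_ring = x − (13/55)·y = 1  ⇒  y = -55/68, x = 55/68
row 2 ring = −(13/55)·(-55/68) = 13/68
totals (row 1 + row 2): sun 55/68 + (-55/68) = 0, ring 55/68 + 13/68 = 1, arm 55/68 + 0 = 55/68
asked cell (row1, ring) = 55/68

row1: w_G1=55/68 w_G3=55/68 w_R=55/68
row2: w_G1=-55/68 w_G3=13/68 w_R=0
total: w_G1=0 w_G3=1 w_R=55/68
asked value: 55/68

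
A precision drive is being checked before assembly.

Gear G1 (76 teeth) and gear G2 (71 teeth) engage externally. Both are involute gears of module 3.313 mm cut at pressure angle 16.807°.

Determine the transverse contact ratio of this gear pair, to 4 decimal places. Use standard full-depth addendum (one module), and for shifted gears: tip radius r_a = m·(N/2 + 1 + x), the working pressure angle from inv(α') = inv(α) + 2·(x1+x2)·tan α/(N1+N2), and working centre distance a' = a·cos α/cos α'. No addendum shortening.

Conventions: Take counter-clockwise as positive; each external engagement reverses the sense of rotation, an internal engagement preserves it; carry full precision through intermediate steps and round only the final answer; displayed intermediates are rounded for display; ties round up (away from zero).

topology: single-mesh involute geometry — m = 3.313, 76T/71T pair
base radii: r_b1 = 120.516334, r_b2 = 112.587628
tip radii: r_a1 = 129.207000, r_a2 = 120.924500
no profile shift: α' = α, a' = a
action lengths: √(r_a1²−r_b1²) = 46.586071, √(r_a2²−r_b2²) = 44.122111
base pitch p_b = π·m·cos α = 9.963506
CR = (46.586071 + 44.122111 − 243.505500·sin 16.80700°)/9.963506 = 2.037322
contact ratio ≈ 2.0373

2.0373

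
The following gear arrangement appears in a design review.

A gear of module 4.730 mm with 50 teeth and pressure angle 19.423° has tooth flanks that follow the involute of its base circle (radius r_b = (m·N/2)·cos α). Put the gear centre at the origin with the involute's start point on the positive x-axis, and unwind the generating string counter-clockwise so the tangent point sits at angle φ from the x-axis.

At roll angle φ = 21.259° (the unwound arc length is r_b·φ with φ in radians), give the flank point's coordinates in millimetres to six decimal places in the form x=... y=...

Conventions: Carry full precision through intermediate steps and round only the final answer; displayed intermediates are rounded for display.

single-mesh involute tooth geometry (50T wheel at module 4.730)
pitch radius r_p = m·N/2 = 4.730·50/2 = 118.250000
base radius r_b = r_p·cos α = 118.250000·cos 19.423° = 111.520303
roll angle φ = 21.259° = 0.37103955 rad
x = r_b·(cos φ + φ·sin φ) = 118.934629
y = r_b·(sin φ − φ·cos φ) = 1.872848

x=118.934629 y=1.872848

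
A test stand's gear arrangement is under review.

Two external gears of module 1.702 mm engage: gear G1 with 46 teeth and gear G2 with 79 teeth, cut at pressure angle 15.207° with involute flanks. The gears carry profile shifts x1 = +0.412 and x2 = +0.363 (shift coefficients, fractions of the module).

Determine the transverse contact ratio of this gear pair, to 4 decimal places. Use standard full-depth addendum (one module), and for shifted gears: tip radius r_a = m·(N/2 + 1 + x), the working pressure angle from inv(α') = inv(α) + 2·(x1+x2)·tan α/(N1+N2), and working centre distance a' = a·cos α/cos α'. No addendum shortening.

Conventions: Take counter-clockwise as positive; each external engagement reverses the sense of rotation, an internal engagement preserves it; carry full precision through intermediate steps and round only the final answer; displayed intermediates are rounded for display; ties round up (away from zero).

recognized (one external pair, fixed centres): single-mesh tooth geometry, m = 1.702, N1 = 46, N2 = 79
base radii: r_b1 = 37.775281, r_b2 = 64.874940
tip radii: r_a1 = 41.549224, r_a2 = 69.548826
inv(α') = inv(15.207°) + 2·(+0.412+0.363)·tan α/(46+79) = 0.00978360  ⇒  α' = 17.45227°
a' = a·cos α / cos α' = 106.3750·cos 15.207°/cos 17.45227° = 107.603522
action lengths: √(r_a1²−r_b1²) = 17.302200, √(r_a2²−r_b2²) = 25.065541
base pitch p_b = π·m·cos α = 5.159763
CR = (17.302200 + 25.065541 − 107.603522·sin 17.45227°)/5.159763 = 1.956725
contact ratio ≈ 1.9567

1.9567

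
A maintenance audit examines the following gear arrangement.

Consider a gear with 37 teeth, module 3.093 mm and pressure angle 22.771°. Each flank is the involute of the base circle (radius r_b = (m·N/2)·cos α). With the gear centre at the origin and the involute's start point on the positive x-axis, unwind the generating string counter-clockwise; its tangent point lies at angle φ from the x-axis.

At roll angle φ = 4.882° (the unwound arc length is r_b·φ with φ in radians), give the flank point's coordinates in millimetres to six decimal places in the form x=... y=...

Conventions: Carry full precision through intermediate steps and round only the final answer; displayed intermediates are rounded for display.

x=52.951867 y=0.010872

recognized (one wheel, involute flank): single-mesh tooth geometry, m = 3.093, N = 37
pitch radius r_p = m·N/2 = 3.093·37/2 = 57.220500
base radius r_b = r_p·cos α = 57.220500·cos 22.771° = 52.760687
roll angle φ = 4.882° = 0.08520697 rad
x = r_b·(cos φ + φ·sin φ) = 52.951867
y = r_b·(sin φ − φ·cos φ) = 0.010872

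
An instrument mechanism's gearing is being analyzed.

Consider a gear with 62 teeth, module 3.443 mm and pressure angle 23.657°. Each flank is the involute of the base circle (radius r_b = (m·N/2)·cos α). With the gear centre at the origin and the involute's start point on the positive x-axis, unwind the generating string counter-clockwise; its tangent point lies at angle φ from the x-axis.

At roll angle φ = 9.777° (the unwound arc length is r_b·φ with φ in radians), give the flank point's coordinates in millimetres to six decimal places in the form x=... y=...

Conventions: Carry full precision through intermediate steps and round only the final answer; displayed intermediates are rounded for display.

x=99.176595 y=0.161451

recognized (one wheel, involute flank): single-mesh tooth geometry, m = 3.443, N = 62
pitch radius r_p = m·N/2 = 3.443·62/2 = 106.733000
base radius r_b = r_p·cos α = 106.733000·cos 23.657° = 97.763585
roll angle φ = 9.777° = 0.17064084 rad
x = r_b·(cos φ + φ·sin φ) = 99.176595
y = r_b·(sin φ − φ·cos φ) = 0.161451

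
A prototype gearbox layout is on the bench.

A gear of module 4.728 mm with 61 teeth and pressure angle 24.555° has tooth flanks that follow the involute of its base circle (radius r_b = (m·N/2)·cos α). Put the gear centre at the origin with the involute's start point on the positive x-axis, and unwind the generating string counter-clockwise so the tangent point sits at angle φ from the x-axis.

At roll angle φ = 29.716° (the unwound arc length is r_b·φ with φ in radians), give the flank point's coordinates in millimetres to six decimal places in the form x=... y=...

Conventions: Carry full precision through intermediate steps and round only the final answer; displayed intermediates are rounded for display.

recognized (one wheel, involute flank): single-mesh tooth geometry, m = 4.728, N = 61
pitch radius r_p = m·N/2 = 4.728·61/2 = 144.204000
base radius r_b = r_p·cos α = 144.204000·cos 24.555° = 131.162590
roll angle φ = 29.716° = 0.51864204 rad
x = r_b·(cos φ + φ·sin φ) = 147.634594
y = r_b·(sin φ − φ·cos φ) = 5.936966

x=147.634594 y=5.936966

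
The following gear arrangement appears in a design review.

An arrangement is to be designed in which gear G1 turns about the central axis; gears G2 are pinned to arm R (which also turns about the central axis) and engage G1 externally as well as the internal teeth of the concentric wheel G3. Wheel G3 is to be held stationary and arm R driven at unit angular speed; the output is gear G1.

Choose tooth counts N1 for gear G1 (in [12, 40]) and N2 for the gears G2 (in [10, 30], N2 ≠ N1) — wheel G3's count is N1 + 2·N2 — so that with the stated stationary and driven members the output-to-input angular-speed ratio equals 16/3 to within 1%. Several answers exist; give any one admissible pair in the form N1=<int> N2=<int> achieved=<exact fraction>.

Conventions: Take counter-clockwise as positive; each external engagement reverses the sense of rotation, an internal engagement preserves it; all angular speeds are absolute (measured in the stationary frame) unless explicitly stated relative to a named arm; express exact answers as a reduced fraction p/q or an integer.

planetary set to be sized for 16/3 (Willis relation)
Willis with ω_ring = 0: ω_sun/ω_arm = (N1+N3)/N1; set equal to 16/3  ⇒  N3/N1 = 16/3 − 1 = 13/3
N3 = N1 + 2·N2  ⇒  N2/N1 = (N3/N1 − 1)/2 = (13/3 − 1)/2 = 5/3
smallest multiple with N1 ≥ 12 and N2 ≥ 10: k = 4  ⇒  N1 = 4·3 = 12, N2 = 4·5 = 20 (N1 ≤ 40, N2 ≤ 30, N2 ≠ N1 ✓), N3 = 12 + 2·20 = 52
check: (N1+N3)/N1 with N1 = 12, N3 = 52 gives 16/3; |achieved − target| = 0 ≤ 4/75 ✓

N1=12 N2=20 achieved=16/3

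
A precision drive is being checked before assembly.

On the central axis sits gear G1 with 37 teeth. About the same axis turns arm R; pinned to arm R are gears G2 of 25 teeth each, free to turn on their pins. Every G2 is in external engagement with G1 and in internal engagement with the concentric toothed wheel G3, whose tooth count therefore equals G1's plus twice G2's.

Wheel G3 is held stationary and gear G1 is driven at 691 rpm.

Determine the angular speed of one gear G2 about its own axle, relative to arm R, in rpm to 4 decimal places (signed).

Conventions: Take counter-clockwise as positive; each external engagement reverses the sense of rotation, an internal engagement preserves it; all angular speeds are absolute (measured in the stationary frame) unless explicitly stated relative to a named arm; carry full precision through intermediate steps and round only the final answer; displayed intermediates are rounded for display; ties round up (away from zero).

-717.5255 rpm

recognized (axles ride arm R): planetary set, 37/25/87 teeth
normalise by the input: solve with ω_sun = 1, then scale by 691 rpm
ring teeth: 37 + 2·25 = 87
37(ω_sun−ω_arm) = −87(ω_ring−ω_arm),  ω_ring = 0, ω_sun = 1
37(1−ω_arm) = −87(0−ω_arm)  ⇒  124·ω_arm = 37  ⇒  ω_arm = 37/124
sun–planet mesh: 37·(1−37/124) = −25·(ω_p−ω_arm)  ⇒  ω_p−ω_arm = -3219/3100
scale: ω_p−ω_arm = -3219/3100 × 691 rpm = -717.5255 rpm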